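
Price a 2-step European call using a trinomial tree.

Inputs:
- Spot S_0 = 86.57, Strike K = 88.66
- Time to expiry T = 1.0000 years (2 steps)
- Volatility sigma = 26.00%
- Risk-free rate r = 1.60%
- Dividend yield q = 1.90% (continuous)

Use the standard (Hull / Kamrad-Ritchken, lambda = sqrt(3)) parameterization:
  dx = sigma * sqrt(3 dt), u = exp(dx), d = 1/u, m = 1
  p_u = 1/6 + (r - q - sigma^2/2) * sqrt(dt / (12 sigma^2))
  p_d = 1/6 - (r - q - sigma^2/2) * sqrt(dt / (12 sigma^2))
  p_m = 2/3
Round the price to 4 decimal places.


dt = T/N = 0.500000; dx = sigma*sqrt(3*dt) = 0.318434
u = exp(dx) = 1.374972; d = 1/u = 0.727287
p_u = 0.137775, p_m = 0.666667, p_d = 0.195558
Discount per step: exp(-r*dt) = 0.992032
Stock lattice S(k, j) with j the centered position index:
  k=0: S(0,+0) = 86.5700
  k=1: S(1,-1) = 62.9613; S(1,+0) = 86.5700; S(1,+1) = 119.0314
  k=2: S(2,-2) = 45.7909; S(2,-1) = 62.9613; S(2,+0) = 86.5700; S(2,+1) = 119.0314; S(2,+2) = 163.6648
Terminal payoffs V(N, j) = max(S_T - K, 0):
  V(2,-2) = 0.000000; V(2,-1) = 0.000000; V(2,+0) = 0.000000; V(2,+1) = 30.371362; V(2,+2) = 75.004838
Backward induction: V(k, j) = exp(-r*dt) * [p_u * V(k+1, j+1) + p_m * V(k+1, j) + p_d * V(k+1, j-1)]
  V(1,-1) = exp(-r*dt) * [p_u*0.000000 + p_m*0.000000 + p_d*0.000000] = 0.000000
  V(1,+0) = exp(-r*dt) * [p_u*30.371362 + p_m*0.000000 + p_d*0.000000] = 4.151080
  V(1,+1) = exp(-r*dt) * [p_u*75.004838 + p_m*30.371362 + p_d*0.000000] = 30.337710
  V(0,+0) = exp(-r*dt) * [p_u*30.337710 + p_m*4.151080 + p_d*0.000000] = 6.891817

Answer: Price = V(0,0) = 6.8918


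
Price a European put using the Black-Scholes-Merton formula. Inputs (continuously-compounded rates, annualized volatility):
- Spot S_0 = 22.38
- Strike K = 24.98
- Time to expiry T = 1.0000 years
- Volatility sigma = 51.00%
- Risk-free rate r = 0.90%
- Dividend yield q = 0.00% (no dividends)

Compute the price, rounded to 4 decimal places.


d1 = (ln(S/K) + (r - q + 0.5*sigma^2) * T) / (sigma * sqrt(T)) = 0.05714157
d2 = d1 - sigma * sqrt(T) = -0.45285843
exp(-rT) = 0.99104038; exp(-qT) = 1.00000000
P = K * exp(-rT) * N(-d2) - S_0 * exp(-qT) * N(-d1)
N(-d1) = 0.47721621; N(-d2) = 0.67467466
P = 24.9800 * 0.99104038 * 0.67467466 - 22.3800 * 1.00000000 * 0.47721621 = 6.0223

Answer: Price = 6.0223


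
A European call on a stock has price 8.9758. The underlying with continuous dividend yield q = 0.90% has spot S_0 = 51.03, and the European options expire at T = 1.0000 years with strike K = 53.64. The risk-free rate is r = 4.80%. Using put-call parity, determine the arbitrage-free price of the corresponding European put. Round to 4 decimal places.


Put-call parity: C - P = S_0 * exp(-qT) - K * exp(-rT).
S_0 * exp(-qT) = 51.0300 * 0.99104038 = 50.57279053
K * exp(-rT) = 53.6400 * 0.95313379 = 51.12609634
P = C - S*exp(-qT) + K*exp(-rT)
P = 8.9758 - 50.57279053 + 51.12609634 = 9.5291

Answer: Put price = 9.5291


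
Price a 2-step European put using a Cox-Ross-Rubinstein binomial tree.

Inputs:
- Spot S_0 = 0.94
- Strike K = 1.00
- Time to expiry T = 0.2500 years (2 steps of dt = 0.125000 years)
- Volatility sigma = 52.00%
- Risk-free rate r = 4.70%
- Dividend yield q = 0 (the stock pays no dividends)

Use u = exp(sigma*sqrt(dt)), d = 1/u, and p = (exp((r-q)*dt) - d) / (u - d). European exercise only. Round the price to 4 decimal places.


dt = T/N = 0.125000
u = exp(sigma*sqrt(dt)) = 1.201833; d = 1/u = 0.832062
p = (exp((r-q)*dt) - d) / (u - d) = 0.470102
Discount per step: exp(-r*dt) = 0.994142
Stock lattice S(k, i) with i counting down-moves:
  k=0: S(0,0) = 0.9400
  k=1: S(1,0) = 1.1297; S(1,1) = 0.7821
  k=2: S(2,0) = 1.3577; S(2,1) = 0.9400; S(2,2) = 0.6508
Terminal payoffs V(N, i) = max(K - S_T, 0):
  V(2,0) = 0.000000; V(2,1) = 0.060000; V(2,2) = 0.349212
Backward induction: V(k, i) = exp(-r*dt) * [p * V(k+1, i) + (1-p) * V(k+1, i+1)].
  V(1,0) = exp(-r*dt) * [p*0.000000 + (1-p)*0.060000] = 0.031608
  V(1,1) = exp(-r*dt) * [p*0.060000 + (1-p)*0.349212] = 0.212004
  V(0,0) = exp(-r*dt) * [p*0.031608 + (1-p)*0.212004] = 0.126454

Answer: Price = V(0,0) = 0.1265


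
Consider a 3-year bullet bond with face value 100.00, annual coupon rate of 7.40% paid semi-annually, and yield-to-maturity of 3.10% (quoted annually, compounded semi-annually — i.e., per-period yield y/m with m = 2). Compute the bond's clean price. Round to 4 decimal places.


Answer: Price = 112.2281

Derivation:
Coupon per period c = face * coupon_rate / m = 3.700000
Periods per year m = 2; per-period yield y/m = 0.015500
Number of cashflows N = 6
Cashflows (t years, CF_t, discount factor 1/(1+y/m)^(m*t), PV):
  t = 0.5000: CF_t = 3.700000, DF = 0.984737, PV = 3.643525
  t = 1.0000: CF_t = 3.700000, DF = 0.969706, PV = 3.587913
  t = 1.5000: CF_t = 3.700000, DF = 0.954905, PV = 3.533149
  t = 2.0000: CF_t = 3.700000, DF = 0.940330, PV = 3.479221
  t = 2.5000: CF_t = 3.700000, DF = 0.925977, PV = 3.426116
  t = 3.0000: CF_t = 103.700000, DF = 0.911844, PV = 94.558199
Price P = sum_t PV_t = 112.228123


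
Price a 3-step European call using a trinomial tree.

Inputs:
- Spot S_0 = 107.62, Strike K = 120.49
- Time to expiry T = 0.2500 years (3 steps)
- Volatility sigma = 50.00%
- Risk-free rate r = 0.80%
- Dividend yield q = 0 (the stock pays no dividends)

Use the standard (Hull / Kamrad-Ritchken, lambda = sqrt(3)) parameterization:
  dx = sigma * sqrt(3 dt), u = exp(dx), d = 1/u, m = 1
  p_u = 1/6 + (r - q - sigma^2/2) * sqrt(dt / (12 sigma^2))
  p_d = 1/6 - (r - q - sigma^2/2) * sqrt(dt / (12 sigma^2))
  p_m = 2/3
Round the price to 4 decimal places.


Answer: Price = V(0,0) = 6.4824

Derivation:
dt = T/N = 0.083333; dx = sigma*sqrt(3*dt) = 0.250000
u = exp(dx) = 1.284025; d = 1/u = 0.778801
p_u = 0.147167, p_m = 0.666667, p_d = 0.186167
Discount per step: exp(-r*dt) = 0.999334
Stock lattice S(k, j) with j the centered position index:
  k=0: S(0,+0) = 107.6200
  k=1: S(1,-1) = 83.8145; S(1,+0) = 107.6200; S(1,+1) = 138.1868
  k=2: S(2,-2) = 65.2748; S(2,-1) = 83.8145; S(2,+0) = 107.6200; S(2,+1) = 138.1868; S(2,+2) = 177.4354
  k=3: S(3,-3) = 50.8361; S(3,-2) = 65.2748; S(3,-1) = 83.8145; S(3,+0) = 107.6200; S(3,+1) = 138.1868; S(3,+2) = 177.4354; S(3,+3) = 227.8315
Terminal payoffs V(N, j) = max(S_T - K, 0):
  V(3,-3) = 0.000000; V(3,-2) = 0.000000; V(3,-1) = 0.000000; V(3,+0) = 0.000000; V(3,+1) = 17.696815; V(3,+2) = 56.945383; V(3,+3) = 107.341542
Backward induction: V(k, j) = exp(-r*dt) * [p_u * V(k+1, j+1) + p_m * V(k+1, j) + p_d * V(k+1, j-1)]
  V(2,-2) = exp(-r*dt) * [p_u*0.000000 + p_m*0.000000 + p_d*0.000000] = 0.000000
  V(2,-1) = exp(-r*dt) * [p_u*0.000000 + p_m*0.000000 + p_d*0.000000] = 0.000000
  V(2,+0) = exp(-r*dt) * [p_u*17.696815 + p_m*0.000000 + p_d*0.000000] = 2.602646
  V(2,+1) = exp(-r*dt) * [p_u*56.945383 + p_m*17.696815 + p_d*0.000000] = 20.164891
  V(2,+2) = exp(-r*dt) * [p_u*107.341542 + p_m*56.945383 + p_d*17.696815] = 57.017219
  V(1,-1) = exp(-r*dt) * [p_u*2.602646 + p_m*0.000000 + p_d*0.000000] = 0.382767
  V(1,+0) = exp(-r*dt) * [p_u*20.164891 + p_m*2.602646 + p_d*0.000000] = 4.699563
  V(1,+1) = exp(-r*dt) * [p_u*57.017219 + p_m*20.164891 + p_d*2.602646] = 22.303947
  V(0,+0) = exp(-r*dt) * [p_u*22.303947 + p_m*4.699563 + p_d*0.382767] = 6.482375


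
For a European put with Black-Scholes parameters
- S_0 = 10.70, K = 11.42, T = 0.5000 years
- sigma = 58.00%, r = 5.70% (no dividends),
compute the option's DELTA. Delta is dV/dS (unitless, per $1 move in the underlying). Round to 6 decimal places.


d1 = 0.1157644432; d2 = -0.2943574899
phi(d1) = 0.3962780228; exp(-qT) = 1.0000000000; exp(-rT) = 0.9719022941
N(-d1) = 0.4539196156
Delta = -exp(-qT) * N(-d1) = -1.0000000000 * 0.4539196156 = -0.453920

Answer: Delta = -0.453920


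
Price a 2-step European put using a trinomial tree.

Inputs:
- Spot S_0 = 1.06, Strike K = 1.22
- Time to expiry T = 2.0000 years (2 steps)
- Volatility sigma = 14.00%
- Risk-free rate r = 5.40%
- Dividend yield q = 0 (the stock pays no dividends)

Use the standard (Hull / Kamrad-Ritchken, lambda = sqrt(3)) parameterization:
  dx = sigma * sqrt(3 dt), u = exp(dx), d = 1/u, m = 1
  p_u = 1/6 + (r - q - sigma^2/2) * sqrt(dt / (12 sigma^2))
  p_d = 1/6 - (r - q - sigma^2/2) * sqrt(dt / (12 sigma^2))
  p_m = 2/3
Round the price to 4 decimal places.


dt = T/N = 1.000000; dx = sigma*sqrt(3*dt) = 0.242487
u = exp(dx) = 1.274415; d = 1/u = 0.784674
p_u = 0.257806, p_m = 0.666667, p_d = 0.075528
Discount per step: exp(-r*dt) = 0.947432
Stock lattice S(k, j) with j the centered position index:
  k=0: S(0,+0) = 1.0600
  k=1: S(1,-1) = 0.8318; S(1,+0) = 1.0600; S(1,+1) = 1.3509
  k=2: S(2,-2) = 0.6527; S(2,-1) = 0.8318; S(2,+0) = 1.0600; S(2,+1) = 1.3509; S(2,+2) = 1.7216
Terminal payoffs V(N, j) = max(K - S_T, 0):
  V(2,-2) = 0.567344; V(2,-1) = 0.388246; V(2,+0) = 0.160000; V(2,+1) = 0.000000; V(2,+2) = 0.000000
Backward induction: V(k, j) = exp(-r*dt) * [p_u * V(k+1, j+1) + p_m * V(k+1, j) + p_d * V(k+1, j-1)]
  V(1,-1) = exp(-r*dt) * [p_u*0.160000 + p_m*0.388246 + p_d*0.567344] = 0.324903
  V(1,+0) = exp(-r*dt) * [p_u*0.000000 + p_m*0.160000 + p_d*0.388246] = 0.128841
  V(1,+1) = exp(-r*dt) * [p_u*0.000000 + p_m*0.000000 + p_d*0.160000] = 0.011449
  V(0,+0) = exp(-r*dt) * [p_u*0.011449 + p_m*0.128841 + p_d*0.324903] = 0.107425

Answer: Price = V(0,0) = 0.1074


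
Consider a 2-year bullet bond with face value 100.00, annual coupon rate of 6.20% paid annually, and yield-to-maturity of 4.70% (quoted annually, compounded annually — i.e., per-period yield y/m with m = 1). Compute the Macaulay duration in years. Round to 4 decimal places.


Coupon per period c = face * coupon_rate / m = 6.200000
Periods per year m = 1; per-period yield y/m = 0.047000
Number of cashflows N = 2
Cashflows (t years, CF_t, discount factor 1/(1+y/m)^(m*t), PV):
  t = 1.0000: CF_t = 6.200000, DF = 0.955110, PV = 5.921681
  t = 2.0000: CF_t = 106.200000, DF = 0.912235, PV = 96.879336
Price P = sum_t PV_t = 102.801017
Macaulay numerator sum_t t * PV_t:
  t * PV_t at t = 1.0000: 5.921681
  t * PV_t at t = 2.0000: 193.758672
Macaulay duration D = (sum_t t * PV_t) / P = 199.680353 / 102.801017 = 1.942397

Answer: Macaulay duration = 1.9424 years


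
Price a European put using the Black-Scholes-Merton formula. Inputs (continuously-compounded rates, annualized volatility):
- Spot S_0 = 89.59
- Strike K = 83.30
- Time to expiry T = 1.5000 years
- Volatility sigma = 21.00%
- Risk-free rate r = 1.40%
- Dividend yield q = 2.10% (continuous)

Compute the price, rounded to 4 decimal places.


d1 = (ln(S/K) + (r - q + 0.5*sigma^2) * T) / (sigma * sqrt(T)) = 0.37080670
d2 = d1 - sigma * sqrt(T) = 0.11361028
exp(-rT) = 0.97921896; exp(-qT) = 0.96899096
P = K * exp(-rT) * N(-d2) - S_0 * exp(-qT) * N(-d1)
N(-d1) = 0.35539075; N(-d2) = 0.45477337
P = 83.3000 * 0.97921896 * 0.45477337 - 89.5900 * 0.96899096 * 0.35539075 = 6.2432

Answer: Price = 6.2432


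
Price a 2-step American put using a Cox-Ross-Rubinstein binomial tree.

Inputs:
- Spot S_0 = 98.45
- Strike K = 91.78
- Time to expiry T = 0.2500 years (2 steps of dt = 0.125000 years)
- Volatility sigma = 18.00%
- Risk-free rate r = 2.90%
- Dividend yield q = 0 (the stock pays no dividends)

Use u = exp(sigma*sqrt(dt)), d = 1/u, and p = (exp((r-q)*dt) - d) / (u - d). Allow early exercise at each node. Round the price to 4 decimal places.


dt = T/N = 0.125000
u = exp(sigma*sqrt(dt)) = 1.065708; d = 1/u = 0.938343
p = (exp((r-q)*dt) - d) / (u - d) = 0.512609
Discount per step: exp(-r*dt) = 0.996382
Stock lattice S(k, i) with i counting down-moves:
  k=0: S(0,0) = 98.4500
  k=1: S(1,0) = 104.9190; S(1,1) = 92.3799
  k=2: S(2,0) = 111.8130; S(2,1) = 98.4500; S(2,2) = 86.6840
Terminal payoffs V(N, i) = max(K - S_T, 0):
  V(2,0) = 0.000000; V(2,1) = 0.000000; V(2,2) = 5.095977
Backward induction: V(k, i) = exp(-r*dt) * [p * V(k+1, i) + (1-p) * V(k+1, i+1)]; then take max(V_cont, immediate exercise) for American.
  V(1,0) = exp(-r*dt) * [p*0.000000 + (1-p)*0.000000] = 0.000000; exercise = 0.000000; V(1,0) = max -> 0.000000
  V(1,1) = exp(-r*dt) * [p*0.000000 + (1-p)*5.095977] = 2.474748; exercise = 0.000000; V(1,1) = max -> 2.474748
  V(0,0) = exp(-r*dt) * [p*0.000000 + (1-p)*2.474748] = 1.201807; exercise = 0.000000; V(0,0) = max -> 1.201807

Answer: Price = V(0,0) = 1.2018


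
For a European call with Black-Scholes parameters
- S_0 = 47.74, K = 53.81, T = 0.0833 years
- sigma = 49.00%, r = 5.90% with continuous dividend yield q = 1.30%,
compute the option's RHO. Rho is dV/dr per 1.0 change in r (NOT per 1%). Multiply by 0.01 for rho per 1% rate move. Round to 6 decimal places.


d1 = -0.7485210656; d2 = -0.8899435886
phi(d1) = 0.3014713096; exp(-qT) = 0.9989176861; exp(-rT) = 0.9950973574
N(d2) = 0.1867480886
Rho = K*T*exp(-rT)*N(d2) = 53.8100 * 0.0833 * 0.9950973574 * 0.1867480886 = 0.832971

Answer: Rho = 0.832971


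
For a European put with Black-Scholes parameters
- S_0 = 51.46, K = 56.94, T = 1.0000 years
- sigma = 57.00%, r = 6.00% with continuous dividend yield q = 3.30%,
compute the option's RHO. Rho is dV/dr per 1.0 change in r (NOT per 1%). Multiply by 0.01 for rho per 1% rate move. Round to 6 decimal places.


Answer: Rho = -35.444919

Derivation:
d1 = 0.1548363597; d2 = -0.4151636403
phi(d1) = 0.3941886480; exp(-qT) = 0.9675385596; exp(-rT) = 0.9417645336
N(-d2) = 0.6609889430
Rho = -K*T*exp(-rT)*N(-d2) = -56.9400 * 1.0000 * 0.9417645336 * 0.6609889430 = -35.444919


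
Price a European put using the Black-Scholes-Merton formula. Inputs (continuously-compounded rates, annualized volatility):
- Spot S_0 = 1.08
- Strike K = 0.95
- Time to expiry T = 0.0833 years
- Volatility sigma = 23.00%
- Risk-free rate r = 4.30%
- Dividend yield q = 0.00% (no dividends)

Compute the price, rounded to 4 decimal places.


Answer: Price = 0.0006

Derivation:
d1 = (ln(S/K) + (r - q + 0.5*sigma^2) * T) / (sigma * sqrt(T)) = 2.01921484
d2 = d1 - sigma * sqrt(T) = 1.95283284
exp(-rT) = 0.99642451; exp(-qT) = 1.00000000
P = K * exp(-rT) * N(-d2) - S_0 * exp(-qT) * N(-d1)
N(-d1) = 0.02173245; N(-d2) = 0.02541970
P = 0.9500 * 0.99642451 * 0.02541970 - 1.0800 * 1.00000000 * 0.02173245 = 0.0006


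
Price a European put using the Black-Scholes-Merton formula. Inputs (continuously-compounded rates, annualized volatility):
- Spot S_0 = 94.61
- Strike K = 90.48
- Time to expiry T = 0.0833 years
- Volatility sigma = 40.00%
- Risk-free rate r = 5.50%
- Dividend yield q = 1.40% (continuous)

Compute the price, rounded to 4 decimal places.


Answer: Price = 2.3934

Derivation:
d1 = (ln(S/K) + (r - q + 0.5*sigma^2) * T) / (sigma * sqrt(T)) = 0.47392888
d2 = d1 - sigma * sqrt(T) = 0.35848192
exp(-rT) = 0.99542898; exp(-qT) = 0.99883448
P = K * exp(-rT) * N(-d2) - S_0 * exp(-qT) * N(-d1)
N(-d1) = 0.31777531; N(-d2) = 0.35999135
P = 90.4800 * 0.99542898 * 0.35999135 - 94.6100 * 0.99883448 * 0.31777531 = 2.3934


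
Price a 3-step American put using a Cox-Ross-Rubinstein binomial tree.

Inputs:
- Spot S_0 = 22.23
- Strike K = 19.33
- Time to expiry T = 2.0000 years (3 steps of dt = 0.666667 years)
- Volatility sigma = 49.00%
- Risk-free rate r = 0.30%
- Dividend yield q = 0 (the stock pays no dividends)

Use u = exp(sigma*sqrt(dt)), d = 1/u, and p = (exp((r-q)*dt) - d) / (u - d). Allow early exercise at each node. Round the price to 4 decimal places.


Answer: Price = V(0,0) = 4.5727

Derivation:
dt = T/N = 0.666667
u = exp(sigma*sqrt(dt)) = 1.491949; d = 1/u = 0.670264
p = (exp((r-q)*dt) - d) / (u - d) = 0.403729
Discount per step: exp(-r*dt) = 0.998002
Stock lattice S(k, i) with i counting down-moves:
  k=0: S(0,0) = 22.2300
  k=1: S(1,0) = 33.1660; S(1,1) = 14.9000
  k=2: S(2,0) = 49.4820; S(2,1) = 22.2300; S(2,2) = 9.9869
  k=3: S(3,0) = 73.8247; S(3,1) = 33.1660; S(3,2) = 14.9000; S(3,3) = 6.6939
Terminal payoffs V(N, i) = max(K - S_T, 0):
  V(3,0) = 0.000000; V(3,1) = 0.000000; V(3,2) = 4.430027; V(3,3) = 12.636126
Backward induction: V(k, i) = exp(-r*dt) * [p * V(k+1, i) + (1-p) * V(k+1, i+1)]; then take max(V_cont, immediate exercise) for American.
  V(2,0) = exp(-r*dt) * [p*0.000000 + (1-p)*0.000000] = 0.000000; exercise = 0.000000; V(2,0) = max -> 0.000000
  V(2,1) = exp(-r*dt) * [p*0.000000 + (1-p)*4.430027] = 2.636220; exercise = 0.000000; V(2,1) = max -> 2.636220
  V(2,2) = exp(-r*dt) * [p*4.430027 + (1-p)*12.636126] = 9.304460; exercise = 9.343082; V(2,2) = max -> 9.343082
  V(1,0) = exp(-r*dt) * [p*0.000000 + (1-p)*2.636220] = 1.568761; exercise = 0.000000; V(1,0) = max -> 1.568761
  V(1,1) = exp(-r*dt) * [p*2.636220 + (1-p)*9.343082] = 6.622071; exercise = 4.430027; V(1,1) = max -> 6.622071
  V(0,0) = exp(-r*dt) * [p*1.568761 + (1-p)*6.622071] = 4.572750; exercise = 0.000000; V(0,0) = max -> 4.572750


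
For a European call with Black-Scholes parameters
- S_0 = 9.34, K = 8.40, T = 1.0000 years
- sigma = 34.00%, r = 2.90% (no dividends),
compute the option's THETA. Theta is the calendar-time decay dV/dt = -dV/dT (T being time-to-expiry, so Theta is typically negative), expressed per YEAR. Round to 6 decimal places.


Answer: Theta = -0.678887

Derivation:
d1 = 0.5672780776; d2 = 0.2272780776
phi(d1) = 0.3396496133; exp(-qT) = 1.0000000000; exp(-rT) = 0.9714164645
Theta = -S*exp(-qT)*phi(d1)*sigma/(2*sqrt(T)) - r*K*exp(-rT)*N(d2) + q*S*exp(-qT)*N(d1)
N(d1) = 0.7147373656; N(d2) = 0.5898962407; sqrt(T) = 1.0000000000
Term 1 = -9.3400 * 1.0000000000 * 0.3396496133 * 0.3400 / (2 * 1.0000000000) = -0.5392956560
Term 2 = -0.0290 * 8.4000 * 0.9714164645 * 0.5898962407 = -0.1395913066
Term 3 = 0 (no dividend yield, q = 0)
Theta = -0.5392956560 + (-0.1395913066) + (0.0000000000) = -0.678887


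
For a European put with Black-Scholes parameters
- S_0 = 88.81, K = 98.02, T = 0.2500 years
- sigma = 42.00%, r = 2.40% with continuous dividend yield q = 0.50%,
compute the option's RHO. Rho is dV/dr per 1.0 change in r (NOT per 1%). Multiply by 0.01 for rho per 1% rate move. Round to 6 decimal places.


Answer: Rho = -17.284998

Derivation:
d1 = -0.3422489677; d2 = -0.5522489677
phi(d1) = 0.3762484016; exp(-qT) = 0.9987507809; exp(-rT) = 0.9940179641
N(-d2) = 0.7096111054
Rho = -K*T*exp(-rT)*N(-d2) = -98.0200 * 0.2500 * 0.9940179641 * 0.7096111054 = -17.284998


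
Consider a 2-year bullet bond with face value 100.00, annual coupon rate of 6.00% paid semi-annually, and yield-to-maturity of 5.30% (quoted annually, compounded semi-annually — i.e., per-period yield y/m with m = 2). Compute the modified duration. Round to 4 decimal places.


Coupon per period c = face * coupon_rate / m = 3.000000
Periods per year m = 2; per-period yield y/m = 0.026500
Number of cashflows N = 4
Cashflows (t years, CF_t, discount factor 1/(1+y/m)^(m*t), PV):
  t = 0.5000: CF_t = 3.000000, DF = 0.974184, PV = 2.922552
  t = 1.0000: CF_t = 3.000000, DF = 0.949035, PV = 2.847104
  t = 1.5000: CF_t = 3.000000, DF = 0.924535, PV = 2.773604
  t = 2.0000: CF_t = 103.000000, DF = 0.900667, PV = 92.768687
Price P = sum_t PV_t = 101.311947
First compute Macaulay numerator sum_t t * PV_t:
  t * PV_t at t = 0.5000: 1.461276
  t * PV_t at t = 1.0000: 2.847104
  t * PV_t at t = 1.5000: 4.160405
  t * PV_t at t = 2.0000: 185.537374
Macaulay duration D = 194.006160 / 101.311947 = 1.914939
Modified duration = D / (1 + y/m) = 1.914939 / (1 + 0.026500) = 1.865503

Answer: Modified duration = 1.8655


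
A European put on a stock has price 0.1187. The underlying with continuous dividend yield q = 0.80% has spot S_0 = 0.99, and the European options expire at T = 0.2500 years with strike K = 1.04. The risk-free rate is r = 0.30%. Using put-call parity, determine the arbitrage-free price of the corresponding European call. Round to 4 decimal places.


Answer: Call price = 0.0675

Derivation:
Put-call parity: C - P = S_0 * exp(-qT) - K * exp(-rT).
S_0 * exp(-qT) = 0.9900 * 0.99800200 = 0.98802198
K * exp(-rT) = 1.0400 * 0.99925028 = 1.03922029
C = P + S*exp(-qT) - K*exp(-rT)
C = 0.1187 + 0.98802198 - 1.03922029 = 0.0675


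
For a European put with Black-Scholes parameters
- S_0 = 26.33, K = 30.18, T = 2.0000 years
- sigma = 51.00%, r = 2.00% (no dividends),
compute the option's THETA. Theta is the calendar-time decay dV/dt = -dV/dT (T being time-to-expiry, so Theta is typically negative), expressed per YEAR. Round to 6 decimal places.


Answer: Theta = -1.446054

Derivation:
d1 = 0.2268696928; d2 = -0.4943792240
phi(d1) = 0.3888065103; exp(-qT) = 1.0000000000; exp(-rT) = 0.9607894392
Theta = -S*exp(-qT)*phi(d1)*sigma/(2*sqrt(T)) + r*K*exp(-rT)*N(-d2) - q*S*exp(-qT)*N(-d1)
N(-d1) = 0.4102625346; N(-d2) = 0.6894808081; sqrt(T) = 1.4142135624
Term 1 = -26.3300 * 1.0000000000 * 0.3888065103 * 0.5100 / (2 * 1.4142135624) = -1.8459059512
Term 2 = 0.0200 * 30.1800 * 0.9607894392 * 0.6894808081 = 0.3998523325
Term 3 = 0 (no dividend yield, q = 0)
Theta = -1.8459059512 + (0.3998523325) + (0.0000000000) = -1.446054


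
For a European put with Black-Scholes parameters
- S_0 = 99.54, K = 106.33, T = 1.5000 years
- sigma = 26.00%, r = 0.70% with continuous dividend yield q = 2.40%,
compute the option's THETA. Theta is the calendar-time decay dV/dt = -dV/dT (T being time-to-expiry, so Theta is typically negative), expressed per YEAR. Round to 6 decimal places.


Answer: Theta = -4.807256

Derivation:
d1 = -0.1280891329; d2 = -0.4465227995
phi(d1) = 0.3956829791; exp(-qT) = 0.9646402935; exp(-rT) = 0.9895549326
Theta = -S*exp(-qT)*phi(d1)*sigma/(2*sqrt(T)) + r*K*exp(-rT)*N(-d2) - q*S*exp(-qT)*N(-d1)
N(-d1) = 0.5509607820; N(-d2) = 0.6723901764; sqrt(T) = 1.2247448714
Term 1 = -99.5400 * 0.9646402935 * 0.3956829791 * 0.2600 / (2 * 1.2247448714) = -4.0328133926
Term 2 = 0.0070 * 106.3300 * 0.9895549326 * 0.6723901764 = 0.4952393234
Term 3 = -0.0240 * 99.5400 * 0.9646402935 * 0.5509607820 = -1.2696820013
Theta = -4.0328133926 + (0.4952393234) + (-1.2696820013) = -4.807256


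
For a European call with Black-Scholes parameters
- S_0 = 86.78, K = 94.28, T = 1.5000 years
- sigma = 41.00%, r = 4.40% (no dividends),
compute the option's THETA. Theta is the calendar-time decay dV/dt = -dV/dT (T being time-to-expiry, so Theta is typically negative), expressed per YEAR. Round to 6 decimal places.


d1 = 0.2174312518; d2 = -0.2847141455
phi(d1) = 0.3896225972; exp(-qT) = 1.0000000000; exp(-rT) = 0.9361308643
Theta = -S*exp(-qT)*phi(d1)*sigma/(2*sqrt(T)) - r*K*exp(-rT)*N(d2) + q*S*exp(-qT)*N(d1)
N(d1) = 0.5860638608; N(d2) = 0.3879315762; sqrt(T) = 1.2247448714
Term 1 = -86.7800 * 1.0000000000 * 0.3896225972 * 0.4100 / (2 * 1.2247448714) = -5.6594211609
Term 2 = -0.0440 * 94.2800 * 0.9361308643 * 0.3879315762 = -1.5064819952
Term 3 = 0 (no dividend yield, q = 0)
Theta = -5.6594211609 + (-1.5064819952) + (0.0000000000) = -7.165903

Answer: Theta = -7.165903


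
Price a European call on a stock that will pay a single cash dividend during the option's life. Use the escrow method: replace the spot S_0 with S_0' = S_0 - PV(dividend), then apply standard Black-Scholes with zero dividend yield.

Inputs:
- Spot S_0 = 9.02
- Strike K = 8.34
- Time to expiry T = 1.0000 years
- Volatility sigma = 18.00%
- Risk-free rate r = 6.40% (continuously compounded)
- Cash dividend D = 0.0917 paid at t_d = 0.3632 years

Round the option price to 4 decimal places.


Answer: Price = 1.3093

Derivation:
PV(D) = D * exp(-r * t_d) = 0.0917 * 0.97702328 = 0.08959303
S_0' = S_0 - PV(D) = 9.0200 - 0.08959303 = 8.93040697
d1 = (ln(S_0'/K) + (r + sigma^2/2)*T) / (sigma*sqrt(T)) = 0.82554861
d2 = d1 - sigma*sqrt(T) = 0.64554861
exp(-rT) = 0.93800500
N(d1) = 0.79546990; N(d2) = 0.74071414
C = S_0' * N(d1) - K * exp(-rT) * N(d2) = 8.93040697 * 0.79546990 - 8.3400 * 0.93800500 * 0.74071414 = 1.3093


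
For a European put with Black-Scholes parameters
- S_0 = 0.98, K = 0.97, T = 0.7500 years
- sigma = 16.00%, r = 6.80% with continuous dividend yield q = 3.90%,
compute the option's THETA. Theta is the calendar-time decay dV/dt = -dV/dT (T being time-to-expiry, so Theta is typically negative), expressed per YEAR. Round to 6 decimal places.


d1 = 0.3002690509; d2 = 0.1617049863
phi(d1) = 0.3813570191; exp(-qT) = 0.9711736407; exp(-rT) = 0.9502786705
Theta = -S*exp(-qT)*phi(d1)*sigma/(2*sqrt(T)) + r*K*exp(-rT)*N(-d2) - q*S*exp(-qT)*N(-d1)
N(-d1) = 0.3819859692; N(-d2) = 0.4357690889; sqrt(T) = 0.8660254038
Term 1 = -0.9800 * 0.9711736407 * 0.3813570191 * 0.1600 / (2 * 0.8660254038) = -0.0335284952
Term 2 = 0.0680 * 0.9700 * 0.9502786705 * 0.4357690889 = 0.0273141726
Term 3 = -0.0390 * 0.9800 * 0.9711736407 * 0.3819859692 = -0.0141786532
Theta = -0.0335284952 + (0.0273141726) + (-0.0141786532) = -0.020393

Answer: Theta = -0.020393


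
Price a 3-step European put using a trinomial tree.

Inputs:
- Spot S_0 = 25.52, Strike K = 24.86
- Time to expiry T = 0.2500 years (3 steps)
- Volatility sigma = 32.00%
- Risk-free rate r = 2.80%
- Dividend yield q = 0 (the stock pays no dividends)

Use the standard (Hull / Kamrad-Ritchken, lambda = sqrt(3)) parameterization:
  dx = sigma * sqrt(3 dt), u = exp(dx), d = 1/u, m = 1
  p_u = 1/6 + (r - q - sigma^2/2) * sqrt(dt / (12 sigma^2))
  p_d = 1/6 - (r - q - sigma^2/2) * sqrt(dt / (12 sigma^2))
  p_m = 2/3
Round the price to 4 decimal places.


Answer: Price = V(0,0) = 1.1777

Derivation:
dt = T/N = 0.083333; dx = sigma*sqrt(3*dt) = 0.160000
u = exp(dx) = 1.173511; d = 1/u = 0.852144
p_u = 0.160625, p_m = 0.666667, p_d = 0.172708
Discount per step: exp(-r*dt) = 0.997669
Stock lattice S(k, j) with j the centered position index:
  k=0: S(0,+0) = 25.5200
  k=1: S(1,-1) = 21.7467; S(1,+0) = 25.5200; S(1,+1) = 29.9480
  k=2: S(2,-2) = 18.5313; S(2,-1) = 21.7467; S(2,+0) = 25.5200; S(2,+1) = 29.9480; S(2,+2) = 35.1443
  k=3: S(3,-3) = 15.7914; S(3,-2) = 18.5313; S(3,-1) = 21.7467; S(3,+0) = 25.5200; S(3,+1) = 29.9480; S(3,+2) = 35.1443; S(3,+3) = 41.2422
Terminal payoffs V(N, j) = max(K - S_T, 0):
  V(3,-3) = 9.068648; V(3,-2) = 6.328677; V(3,-1) = 3.113291; V(3,+0) = 0.000000; V(3,+1) = 0.000000; V(3,+2) = 0.000000; V(3,+3) = 0.000000
Backward induction: V(k, j) = exp(-r*dt) * [p_u * V(k+1, j+1) + p_m * V(k+1, j) + p_d * V(k+1, j-1)]
  V(2,-2) = exp(-r*dt) * [p_u*3.113291 + p_m*6.328677 + p_d*9.068648] = 6.270772
  V(2,-1) = exp(-r*dt) * [p_u*0.000000 + p_m*3.113291 + p_d*6.328677] = 3.161158
  V(2,+0) = exp(-r*dt) * [p_u*0.000000 + p_m*0.000000 + p_d*3.113291] = 0.536438
  V(2,+1) = exp(-r*dt) * [p_u*0.000000 + p_m*0.000000 + p_d*0.000000] = 0.000000
  V(2,+2) = exp(-r*dt) * [p_u*0.000000 + p_m*0.000000 + p_d*0.000000] = 0.000000
  V(1,-1) = exp(-r*dt) * [p_u*0.536438 + p_m*3.161158 + p_d*6.270772] = 3.268982
  V(1,+0) = exp(-r*dt) * [p_u*0.000000 + p_m*0.536438 + p_d*3.161158] = 0.901478
  V(1,+1) = exp(-r*dt) * [p_u*0.000000 + p_m*0.000000 + p_d*0.536438] = 0.092431
  V(0,+0) = exp(-r*dt) * [p_u*0.092431 + p_m*0.901478 + p_d*3.268982] = 1.177661


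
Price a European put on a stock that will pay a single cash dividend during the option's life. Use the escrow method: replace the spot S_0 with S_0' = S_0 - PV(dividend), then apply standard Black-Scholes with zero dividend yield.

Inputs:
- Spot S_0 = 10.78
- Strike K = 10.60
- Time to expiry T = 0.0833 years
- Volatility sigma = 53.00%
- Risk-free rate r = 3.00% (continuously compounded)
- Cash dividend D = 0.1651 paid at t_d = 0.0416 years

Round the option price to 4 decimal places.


PV(D) = D * exp(-r * t_d) = 0.1651 * 0.99875278 = 0.16489408
S_0' = S_0 - PV(D) = 10.7800 - 0.16489408 = 10.61510592
d1 = (ln(S_0'/K) + (r + sigma^2/2)*T) / (sigma*sqrt(T)) = 0.10213010
d2 = d1 - sigma*sqrt(T) = -0.05083712
exp(-rT) = 0.99750412
N(-d1) = 0.45932671; N(-d2) = 0.52027234
P = K * exp(-rT) * N(-d2) - S_0' * N(-d1) = 10.6000 * 0.99750412 * 0.52027234 - 10.61510592 * 0.45932671 = 0.6253

Answer: Price = 0.6253


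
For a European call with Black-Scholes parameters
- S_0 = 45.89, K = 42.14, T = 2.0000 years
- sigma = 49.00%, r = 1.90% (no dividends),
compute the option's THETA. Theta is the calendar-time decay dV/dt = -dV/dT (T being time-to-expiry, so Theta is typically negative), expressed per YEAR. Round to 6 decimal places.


Answer: Theta = -3.098050

Derivation:
d1 = 0.5243410647; d2 = -0.1686235809
phi(d1) = 0.3477034529; exp(-qT) = 1.0000000000; exp(-rT) = 0.9627129409
Theta = -S*exp(-qT)*phi(d1)*sigma/(2*sqrt(T)) - r*K*exp(-rT)*N(d2) + q*S*exp(-qT)*N(d1)
N(d1) = 0.6999793300; N(d2) = 0.4330463656; sqrt(T) = 1.4142135624
Term 1 = -45.8900 * 1.0000000000 * 0.3477034529 * 0.4900 / (2 * 1.4142135624) = -2.7642552794
Term 2 = -0.0190 * 42.1400 * 0.9627129409 * 0.4330463656 = -0.3337946257
Term 3 = 0 (no dividend yield, q = 0)
Theta = -2.7642552794 + (-0.3337946257) + (0.0000000000) = -3.098050


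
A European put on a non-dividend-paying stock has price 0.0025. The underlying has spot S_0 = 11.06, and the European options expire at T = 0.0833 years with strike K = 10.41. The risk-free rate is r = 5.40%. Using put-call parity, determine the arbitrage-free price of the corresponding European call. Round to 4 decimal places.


Answer: Call price = 0.6992

Derivation:
Put-call parity: C - P = S_0 * exp(-qT) - K * exp(-rT).
S_0 * exp(-qT) = 11.0600 * 1.00000000 = 11.06000000
K * exp(-rT) = 10.4100 * 0.99551190 = 10.36327890
C = P + S*exp(-qT) - K*exp(-rT)
C = 0.0025 + 11.06000000 - 10.36327890 = 0.6992


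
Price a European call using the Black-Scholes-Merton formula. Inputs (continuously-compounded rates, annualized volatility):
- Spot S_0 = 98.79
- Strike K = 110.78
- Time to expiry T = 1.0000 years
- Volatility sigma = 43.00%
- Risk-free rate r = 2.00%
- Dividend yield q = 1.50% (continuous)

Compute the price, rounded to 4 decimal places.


Answer: Price = 12.4487

Derivation:
d1 = (ln(S/K) + (r - q + 0.5*sigma^2) * T) / (sigma * sqrt(T)) = -0.03976713
d2 = d1 - sigma * sqrt(T) = -0.46976713
exp(-rT) = 0.98019867; exp(-qT) = 0.98511194
C = S_0 * exp(-qT) * N(d1) - K * exp(-rT) * N(d2)
N(d1) = 0.48413939; N(d2) = 0.31926070
C = 98.7900 * 0.98511194 * 0.48413939 - 110.7800 * 0.98019867 * 0.31926070 = 12.4487


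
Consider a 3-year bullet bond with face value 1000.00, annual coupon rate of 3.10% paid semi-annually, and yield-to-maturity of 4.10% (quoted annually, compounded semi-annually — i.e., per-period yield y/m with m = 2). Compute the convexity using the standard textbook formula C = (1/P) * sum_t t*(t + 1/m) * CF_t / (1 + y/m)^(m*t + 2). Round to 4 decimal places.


Coupon per period c = face * coupon_rate / m = 15.500000
Periods per year m = 2; per-period yield y/m = 0.020500
Number of cashflows N = 6
Cashflows (t years, CF_t, discount factor 1/(1+y/m)^(m*t), PV):
  t = 0.5000: CF_t = 15.500000, DF = 0.979912, PV = 15.188633
  t = 1.0000: CF_t = 15.500000, DF = 0.960227, PV = 14.883521
  t = 1.5000: CF_t = 15.500000, DF = 0.940938, PV = 14.584538
  t = 2.0000: CF_t = 15.500000, DF = 0.922036, PV = 14.291561
  t = 2.5000: CF_t = 15.500000, DF = 0.903514, PV = 14.004469
  t = 3.0000: CF_t = 1015.500000, DF = 0.885364, PV = 899.087321
Price P = sum_t PV_t = 972.040043
Convexity numerator sum_t t*(t + 1/m) * CF_t / (1+y/m)^(m*t + 2):
  t = 0.5000: term = 7.292269
  t = 1.0000: term = 21.437341
  t = 1.5000: term = 42.013408
  t = 2.0000: term = 68.615724
  t = 2.5000: term = 100.856037
  t = 3.0000: term = 9064.944603
Convexity = (1/P) * sum = 9305.159381 / 972.040043 = 9.572815

Answer: Convexity = 9.5728


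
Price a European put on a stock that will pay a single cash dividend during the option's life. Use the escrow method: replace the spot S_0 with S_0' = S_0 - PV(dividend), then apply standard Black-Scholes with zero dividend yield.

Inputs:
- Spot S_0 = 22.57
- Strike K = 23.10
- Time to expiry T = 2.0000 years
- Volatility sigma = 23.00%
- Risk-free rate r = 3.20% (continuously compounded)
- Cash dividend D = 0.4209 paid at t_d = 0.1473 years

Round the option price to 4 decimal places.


PV(D) = D * exp(-r * t_d) = 0.4209 * 0.99529749 = 0.41892071
S_0' = S_0 - PV(D) = 22.5700 - 0.41892071 = 22.15107929
d1 = (ln(S_0'/K) + (r + sigma^2/2)*T) / (sigma*sqrt(T)) = 0.23043566
d2 = d1 - sigma*sqrt(T) = -0.09483346
exp(-rT) = 0.93800500
N(-d1) = 0.40887663; N(-d2) = 0.53777645
P = K * exp(-rT) * N(-d2) - S_0' * N(-d1) = 23.1000 * 0.93800500 * 0.53777645 - 22.15107929 * 0.40887663 = 2.5954

Answer: Price = 2.5954


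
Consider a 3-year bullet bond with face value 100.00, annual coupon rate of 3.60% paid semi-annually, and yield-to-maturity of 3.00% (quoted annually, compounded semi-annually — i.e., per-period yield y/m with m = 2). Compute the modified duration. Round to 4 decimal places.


Coupon per period c = face * coupon_rate / m = 1.800000
Periods per year m = 2; per-period yield y/m = 0.015000
Number of cashflows N = 6
Cashflows (t years, CF_t, discount factor 1/(1+y/m)^(m*t), PV):
  t = 0.5000: CF_t = 1.800000, DF = 0.985222, PV = 1.773399
  t = 1.0000: CF_t = 1.800000, DF = 0.970662, PV = 1.747191
  t = 1.5000: CF_t = 1.800000, DF = 0.956317, PV = 1.721371
  t = 2.0000: CF_t = 1.800000, DF = 0.942184, PV = 1.695932
  t = 2.5000: CF_t = 1.800000, DF = 0.928260, PV = 1.670869
  t = 3.0000: CF_t = 101.800000, DF = 0.914542, PV = 93.100395
Price P = sum_t PV_t = 101.709156
First compute Macaulay numerator sum_t t * PV_t:
  t * PV_t at t = 0.5000: 0.886700
  t * PV_t at t = 1.0000: 1.747191
  t * PV_t at t = 1.5000: 2.582056
  t * PV_t at t = 2.0000: 3.391863
  t * PV_t at t = 2.5000: 4.177171
  t * PV_t at t = 3.0000: 279.301186
Macaulay duration D = 292.086167 / 101.709156 = 2.871778
Modified duration = D / (1 + y/m) = 2.871778 / (1 + 0.015000) = 2.829338

Answer: Modified duration = 2.8293


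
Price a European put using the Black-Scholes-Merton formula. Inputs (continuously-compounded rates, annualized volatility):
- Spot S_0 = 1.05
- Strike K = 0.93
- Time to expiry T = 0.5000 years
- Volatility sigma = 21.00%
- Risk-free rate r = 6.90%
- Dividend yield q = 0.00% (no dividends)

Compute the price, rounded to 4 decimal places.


Answer: Price = 0.0109

Derivation:
d1 = (ln(S/K) + (r - q + 0.5*sigma^2) * T) / (sigma * sqrt(T)) = 1.12386782
d2 = d1 - sigma * sqrt(T) = 0.97537540
exp(-rT) = 0.96608834; exp(-qT) = 1.00000000
P = K * exp(-rT) * N(-d2) - S_0 * exp(-qT) * N(-d1)
N(-d1) = 0.13053455; N(-d2) = 0.16468704
P = 0.9300 * 0.96608834 * 0.16468704 - 1.0500 * 1.00000000 * 0.13053455 = 0.0109


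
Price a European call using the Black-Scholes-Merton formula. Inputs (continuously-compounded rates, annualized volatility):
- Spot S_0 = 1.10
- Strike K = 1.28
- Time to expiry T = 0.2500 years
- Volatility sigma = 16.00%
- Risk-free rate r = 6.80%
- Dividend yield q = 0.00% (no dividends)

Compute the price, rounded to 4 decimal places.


Answer: Price = 0.0018

Derivation:
d1 = (ln(S/K) + (r - q + 0.5*sigma^2) * T) / (sigma * sqrt(T)) = -1.64187373
d2 = d1 - sigma * sqrt(T) = -1.72187373
exp(-rT) = 0.98314368; exp(-qT) = 1.00000000
C = S_0 * exp(-qT) * N(d1) - K * exp(-rT) * N(d2)
N(d1) = 0.05030809; N(d2) = 0.04254620
C = 1.1000 * 1.00000000 * 0.05030809 - 1.2800 * 0.98314368 * 0.04254620 = 0.0018


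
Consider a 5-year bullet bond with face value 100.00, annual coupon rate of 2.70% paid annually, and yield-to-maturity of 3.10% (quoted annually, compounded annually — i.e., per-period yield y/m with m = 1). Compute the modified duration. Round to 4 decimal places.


Answer: Modified duration = 4.5986

Derivation:
Coupon per period c = face * coupon_rate / m = 2.700000
Periods per year m = 1; per-period yield y/m = 0.031000
Number of cashflows N = 5
Cashflows (t years, CF_t, discount factor 1/(1+y/m)^(m*t), PV):
  t = 1.0000: CF_t = 2.700000, DF = 0.969932, PV = 2.618817
  t = 2.0000: CF_t = 2.700000, DF = 0.940768, PV = 2.540074
  t = 3.0000: CF_t = 2.700000, DF = 0.912481, PV = 2.463700
  t = 4.0000: CF_t = 2.700000, DF = 0.885045, PV = 2.389621
  t = 5.0000: CF_t = 102.700000, DF = 0.858434, PV = 88.161124
Price P = sum_t PV_t = 98.173336
First compute Macaulay numerator sum_t t * PV_t:
  t * PV_t at t = 1.0000: 2.618817
  t * PV_t at t = 2.0000: 5.080149
  t * PV_t at t = 3.0000: 7.391099
  t * PV_t at t = 4.0000: 9.558486
  t * PV_t at t = 5.0000: 440.805619
Macaulay duration D = 465.454169 / 98.173336 = 4.741147
Modified duration = D / (1 + y/m) = 4.741147 / (1 + 0.031000) = 4.598590


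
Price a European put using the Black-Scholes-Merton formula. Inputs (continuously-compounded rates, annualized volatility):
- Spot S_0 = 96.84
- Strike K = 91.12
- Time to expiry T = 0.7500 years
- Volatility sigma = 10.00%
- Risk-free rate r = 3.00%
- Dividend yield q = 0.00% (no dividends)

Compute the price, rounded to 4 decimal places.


d1 = (ln(S/K) + (r - q + 0.5*sigma^2) * T) / (sigma * sqrt(T)) = 1.00612306
d2 = d1 - sigma * sqrt(T) = 0.91952052
exp(-rT) = 0.97775124; exp(-qT) = 1.00000000
P = K * exp(-rT) * N(-d2) - S_0 * exp(-qT) * N(-d1)
N(-d1) = 0.15717819; N(-d2) = 0.17891169
P = 91.1200 * 0.97775124 * 0.17891169 - 96.8400 * 1.00000000 * 0.15717819 = 0.7186

Answer: Price = 0.7186


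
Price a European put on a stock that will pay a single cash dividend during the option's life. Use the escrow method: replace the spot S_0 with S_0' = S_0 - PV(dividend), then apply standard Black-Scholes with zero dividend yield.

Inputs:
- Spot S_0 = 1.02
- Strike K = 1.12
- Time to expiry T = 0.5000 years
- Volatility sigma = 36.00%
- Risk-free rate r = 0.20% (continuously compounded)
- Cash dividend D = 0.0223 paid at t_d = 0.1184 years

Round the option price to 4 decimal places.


PV(D) = D * exp(-r * t_d) = 0.0223 * 0.99976323 = 0.02229472
S_0' = S_0 - PV(D) = 1.0200 - 0.02229472 = 0.99770528
d1 = (ln(S_0'/K) + (r + sigma^2/2)*T) / (sigma*sqrt(T)) = -0.32301440
d2 = d1 - sigma*sqrt(T) = -0.57757284
exp(-rT) = 0.99900050
N(-d1) = 0.62665783; N(-d2) = 0.71822373
P = K * exp(-rT) * N(-d2) - S_0' * N(-d1) = 1.1200 * 0.99900050 * 0.71822373 - 0.99770528 * 0.62665783 = 0.1784

Answer: Price = 0.1784


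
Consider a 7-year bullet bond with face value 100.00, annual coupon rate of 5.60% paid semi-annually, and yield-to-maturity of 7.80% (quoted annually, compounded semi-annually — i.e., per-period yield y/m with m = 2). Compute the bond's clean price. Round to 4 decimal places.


Answer: Price = 88.3035

Derivation:
Coupon per period c = face * coupon_rate / m = 2.800000
Periods per year m = 2; per-period yield y/m = 0.039000
Number of cashflows N = 14
Cashflows (t years, CF_t, discount factor 1/(1+y/m)^(m*t), PV):
  t = 0.5000: CF_t = 2.800000, DF = 0.962464, PV = 2.694899
  t = 1.0000: CF_t = 2.800000, DF = 0.926337, PV = 2.593743
  t = 1.5000: CF_t = 2.800000, DF = 0.891566, PV = 2.496384
  t = 2.0000: CF_t = 2.800000, DF = 0.858100, PV = 2.402679
  t = 2.5000: CF_t = 2.800000, DF = 0.825890, PV = 2.312492
  t = 3.0000: CF_t = 2.800000, DF = 0.794889, PV = 2.225690
  t = 3.5000: CF_t = 2.800000, DF = 0.765052, PV = 2.142147
  t = 4.0000: CF_t = 2.800000, DF = 0.736335, PV = 2.061739
  t = 4.5000: CF_t = 2.800000, DF = 0.708696, PV = 1.984349
  t = 5.0000: CF_t = 2.800000, DF = 0.682094, PV = 1.909864
  t = 5.5000: CF_t = 2.800000, DF = 0.656491, PV = 1.838176
  t = 6.0000: CF_t = 2.800000, DF = 0.631849, PV = 1.769178
  t = 6.5000: CF_t = 2.800000, DF = 0.608132, PV = 1.702770
  t = 7.0000: CF_t = 102.800000, DF = 0.585305, PV = 60.169368
Price P = sum_t PV_t = 88.303478


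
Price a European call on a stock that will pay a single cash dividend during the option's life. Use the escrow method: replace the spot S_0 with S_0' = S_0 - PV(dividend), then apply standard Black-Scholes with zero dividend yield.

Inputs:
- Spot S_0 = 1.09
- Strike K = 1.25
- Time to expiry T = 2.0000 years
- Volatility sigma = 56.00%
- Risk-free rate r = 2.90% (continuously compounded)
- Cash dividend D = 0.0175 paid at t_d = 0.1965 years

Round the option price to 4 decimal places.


PV(D) = D * exp(-r * t_d) = 0.0175 * 0.99431771 = 0.01740056
S_0' = S_0 - PV(D) = 1.0900 - 0.01740056 = 1.07259944
d1 = (ln(S_0'/K) + (r + sigma^2/2)*T) / (sigma*sqrt(T)) = 0.27595036
d2 = d1 - sigma*sqrt(T) = -0.51600924
exp(-rT) = 0.94364995
N(d1) = 0.60870690; N(d2) = 0.30292398
C = S_0' * N(d1) - K * exp(-rT) * N(d2) = 1.07259944 * 0.60870690 - 1.2500 * 0.94364995 * 0.30292398 = 0.2956

Answer: Price = 0.2956


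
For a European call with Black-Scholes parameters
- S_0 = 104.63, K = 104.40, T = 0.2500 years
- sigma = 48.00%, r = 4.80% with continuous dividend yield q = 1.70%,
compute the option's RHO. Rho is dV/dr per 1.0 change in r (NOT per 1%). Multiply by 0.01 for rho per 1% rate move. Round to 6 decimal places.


Answer: Rho = 12.087142

Derivation:
d1 = 0.1614610081; d2 = -0.0785389919
phi(d1) = 0.3937758809; exp(-qT) = 0.9957590185; exp(-rT) = 0.9880717129
N(d2) = 0.4686996575
Rho = K*T*exp(-rT)*N(d2) = 104.4000 * 0.2500 * 0.9880717129 * 0.4686996575 = 12.087142
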